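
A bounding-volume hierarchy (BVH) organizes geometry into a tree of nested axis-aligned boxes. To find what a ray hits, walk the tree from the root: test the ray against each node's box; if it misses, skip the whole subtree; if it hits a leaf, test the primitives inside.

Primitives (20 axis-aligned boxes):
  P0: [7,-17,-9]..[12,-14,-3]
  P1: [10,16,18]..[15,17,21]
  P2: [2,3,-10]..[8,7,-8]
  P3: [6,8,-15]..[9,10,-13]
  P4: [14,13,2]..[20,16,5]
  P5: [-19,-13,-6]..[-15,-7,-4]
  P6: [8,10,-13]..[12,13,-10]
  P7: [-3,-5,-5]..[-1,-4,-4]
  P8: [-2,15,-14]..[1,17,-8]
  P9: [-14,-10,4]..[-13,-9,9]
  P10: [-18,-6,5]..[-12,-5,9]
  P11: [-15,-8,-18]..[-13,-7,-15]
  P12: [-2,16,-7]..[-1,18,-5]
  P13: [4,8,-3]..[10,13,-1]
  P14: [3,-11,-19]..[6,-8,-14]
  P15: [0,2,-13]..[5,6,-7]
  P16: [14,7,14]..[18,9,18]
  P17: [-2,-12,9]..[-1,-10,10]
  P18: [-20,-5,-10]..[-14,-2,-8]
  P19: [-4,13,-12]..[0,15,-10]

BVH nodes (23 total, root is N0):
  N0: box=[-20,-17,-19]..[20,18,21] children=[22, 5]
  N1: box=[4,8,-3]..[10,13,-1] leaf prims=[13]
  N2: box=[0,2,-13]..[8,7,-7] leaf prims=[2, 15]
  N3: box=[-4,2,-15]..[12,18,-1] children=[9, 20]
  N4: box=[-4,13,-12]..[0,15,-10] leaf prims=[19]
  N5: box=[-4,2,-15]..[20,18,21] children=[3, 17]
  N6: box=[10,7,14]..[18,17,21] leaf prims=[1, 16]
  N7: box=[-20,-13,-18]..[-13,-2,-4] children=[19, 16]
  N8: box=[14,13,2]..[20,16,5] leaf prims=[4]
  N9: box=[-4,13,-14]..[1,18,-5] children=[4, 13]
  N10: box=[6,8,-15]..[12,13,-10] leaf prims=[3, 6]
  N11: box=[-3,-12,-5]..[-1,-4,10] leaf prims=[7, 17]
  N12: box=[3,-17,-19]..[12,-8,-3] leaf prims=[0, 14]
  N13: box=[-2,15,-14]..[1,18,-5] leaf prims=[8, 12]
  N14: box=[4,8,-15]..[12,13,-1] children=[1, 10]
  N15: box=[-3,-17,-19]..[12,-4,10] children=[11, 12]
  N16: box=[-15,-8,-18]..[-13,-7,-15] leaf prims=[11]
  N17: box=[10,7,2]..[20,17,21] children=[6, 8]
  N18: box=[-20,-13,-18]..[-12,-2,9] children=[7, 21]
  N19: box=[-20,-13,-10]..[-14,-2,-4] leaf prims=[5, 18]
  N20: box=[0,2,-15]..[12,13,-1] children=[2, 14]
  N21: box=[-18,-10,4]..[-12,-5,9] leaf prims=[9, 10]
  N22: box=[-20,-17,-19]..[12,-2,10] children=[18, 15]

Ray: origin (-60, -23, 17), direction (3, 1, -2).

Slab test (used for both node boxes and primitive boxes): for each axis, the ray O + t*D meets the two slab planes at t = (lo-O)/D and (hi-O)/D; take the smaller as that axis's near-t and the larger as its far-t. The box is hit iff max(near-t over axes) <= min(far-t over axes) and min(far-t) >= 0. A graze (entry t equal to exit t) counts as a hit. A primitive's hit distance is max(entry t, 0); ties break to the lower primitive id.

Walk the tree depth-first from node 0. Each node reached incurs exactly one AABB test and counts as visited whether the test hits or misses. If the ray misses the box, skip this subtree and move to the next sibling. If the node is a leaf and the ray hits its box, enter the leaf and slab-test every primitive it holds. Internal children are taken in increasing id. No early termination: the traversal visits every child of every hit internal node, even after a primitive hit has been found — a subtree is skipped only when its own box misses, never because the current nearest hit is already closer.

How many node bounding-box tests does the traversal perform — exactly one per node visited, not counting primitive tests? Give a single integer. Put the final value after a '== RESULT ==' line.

Walk:
N0 x:[40/3,80/3] y:[6,41] z:[-2,18] -> hit [40/3,18], descend [5, 22]
  N5 x:[56/3,80/3] y:[25,41] z:[-2,16] -> miss, prune
  N22 x:[40/3,24] y:[6,21] z:[7/2,18] -> hit [40/3,18], descend [15, 18]
    N15 x:[19,24] y:[6,19] z:[7/2,18] -> miss, prune
    N18 x:[40/3,16] y:[10,21] z:[4,35/2] -> hit [40/3,16], descend [7, 21]
      N7 x:[40/3,47/3] y:[10,21] z:[21/2,35/2] -> hit [40/3,47/3], descend [16, 19]
        N16 x:[15,47/3] y:[15,16] z:[16,35/2] -> miss, prune
        N19 x:[40/3,46/3] y:[10,21] z:[21/2,27/2] -> hit [40/3,27/2] leaf, test {P5(miss), P18(miss)}
      N21 x:[14,16] y:[13,18] z:[4,13/2] -> miss, prune

order=[0, 5, 22, 15, 18, 7, 16, 19, 21]  |boxes|=9  |leaves|=1  hit=miss

== RESULT ==
9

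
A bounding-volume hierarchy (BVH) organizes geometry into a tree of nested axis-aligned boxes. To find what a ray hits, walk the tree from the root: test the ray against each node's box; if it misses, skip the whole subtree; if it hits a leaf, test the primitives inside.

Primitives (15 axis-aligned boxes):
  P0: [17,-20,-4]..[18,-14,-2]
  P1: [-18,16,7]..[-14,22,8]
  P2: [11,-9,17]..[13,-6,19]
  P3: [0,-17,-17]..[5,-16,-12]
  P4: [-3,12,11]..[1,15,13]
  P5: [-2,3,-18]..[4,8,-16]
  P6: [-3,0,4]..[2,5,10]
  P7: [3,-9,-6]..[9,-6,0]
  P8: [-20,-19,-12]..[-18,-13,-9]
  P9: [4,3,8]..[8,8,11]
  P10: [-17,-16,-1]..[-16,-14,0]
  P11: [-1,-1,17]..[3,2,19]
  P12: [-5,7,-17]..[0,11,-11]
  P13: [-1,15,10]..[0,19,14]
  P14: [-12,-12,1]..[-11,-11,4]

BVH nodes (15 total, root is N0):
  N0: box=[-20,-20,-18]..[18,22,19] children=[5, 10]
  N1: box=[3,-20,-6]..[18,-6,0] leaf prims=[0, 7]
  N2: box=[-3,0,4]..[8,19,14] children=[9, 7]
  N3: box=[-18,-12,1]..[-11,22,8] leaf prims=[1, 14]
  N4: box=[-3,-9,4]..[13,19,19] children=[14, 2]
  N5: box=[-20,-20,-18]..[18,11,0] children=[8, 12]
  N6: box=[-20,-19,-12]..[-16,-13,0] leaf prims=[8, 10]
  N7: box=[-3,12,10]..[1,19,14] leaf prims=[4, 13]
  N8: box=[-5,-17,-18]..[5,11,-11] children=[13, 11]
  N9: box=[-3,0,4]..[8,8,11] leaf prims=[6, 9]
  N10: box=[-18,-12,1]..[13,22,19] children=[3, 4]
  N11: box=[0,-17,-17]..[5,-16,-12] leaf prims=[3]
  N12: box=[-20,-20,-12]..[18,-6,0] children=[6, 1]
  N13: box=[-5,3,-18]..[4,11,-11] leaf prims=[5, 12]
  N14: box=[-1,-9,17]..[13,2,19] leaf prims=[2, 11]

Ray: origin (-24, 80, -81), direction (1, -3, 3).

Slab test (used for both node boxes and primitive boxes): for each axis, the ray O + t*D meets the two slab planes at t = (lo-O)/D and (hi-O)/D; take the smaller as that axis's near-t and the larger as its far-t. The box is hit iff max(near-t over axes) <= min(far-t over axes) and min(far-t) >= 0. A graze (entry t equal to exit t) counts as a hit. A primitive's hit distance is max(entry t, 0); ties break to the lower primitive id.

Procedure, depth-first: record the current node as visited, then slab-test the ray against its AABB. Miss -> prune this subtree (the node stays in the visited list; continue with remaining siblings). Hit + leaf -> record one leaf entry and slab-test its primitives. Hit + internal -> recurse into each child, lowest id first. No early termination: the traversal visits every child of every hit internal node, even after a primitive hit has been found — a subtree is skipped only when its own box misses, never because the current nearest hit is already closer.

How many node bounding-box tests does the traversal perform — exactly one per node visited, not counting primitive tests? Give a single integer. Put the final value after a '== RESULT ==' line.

Walk:
N0 x:[4,42] y:[58/3,100/3] z:[21,100/3] -> hit [21,100/3], descend [5, 10]
  N5 x:[4,42] y:[23,100/3] z:[21,27] -> hit [23,27], descend [8, 12]
    N8 x:[19,29] y:[23,97/3] z:[21,70/3] -> hit [23,70/3], descend [11, 13]
      N11 x:[24,29] y:[32,97/3] z:[64/3,23] -> miss, prune
      N13 x:[19,28] y:[23,77/3] z:[21,70/3] -> hit [23,70/3] leaf, test {P5(miss), P12@t=23}
    N12 x:[4,42] y:[86/3,100/3] z:[23,27] -> miss, prune
  N10 x:[6,37] y:[58/3,92/3] z:[82/3,100/3] -> hit [82/3,92/3], descend [3, 4]
    N3 x:[6,13] y:[58/3,92/3] z:[82/3,89/3] -> miss, prune
    N4 x:[21,37] y:[61/3,89/3] z:[85/3,100/3] -> hit [85/3,89/3], descend [2, 14]
      N2 x:[21,32] y:[61/3,80/3] z:[85/3,95/3] -> miss, prune
      N14 x:[23,37] y:[26,89/3] z:[98/3,100/3] -> miss, prune

Summary -> nodes [0, 5, 8, 11, 13, 12, 10, 3, 4, 2, 14]; box-tests=11; leaf-entries=1; first=P12

== RESULT ==
11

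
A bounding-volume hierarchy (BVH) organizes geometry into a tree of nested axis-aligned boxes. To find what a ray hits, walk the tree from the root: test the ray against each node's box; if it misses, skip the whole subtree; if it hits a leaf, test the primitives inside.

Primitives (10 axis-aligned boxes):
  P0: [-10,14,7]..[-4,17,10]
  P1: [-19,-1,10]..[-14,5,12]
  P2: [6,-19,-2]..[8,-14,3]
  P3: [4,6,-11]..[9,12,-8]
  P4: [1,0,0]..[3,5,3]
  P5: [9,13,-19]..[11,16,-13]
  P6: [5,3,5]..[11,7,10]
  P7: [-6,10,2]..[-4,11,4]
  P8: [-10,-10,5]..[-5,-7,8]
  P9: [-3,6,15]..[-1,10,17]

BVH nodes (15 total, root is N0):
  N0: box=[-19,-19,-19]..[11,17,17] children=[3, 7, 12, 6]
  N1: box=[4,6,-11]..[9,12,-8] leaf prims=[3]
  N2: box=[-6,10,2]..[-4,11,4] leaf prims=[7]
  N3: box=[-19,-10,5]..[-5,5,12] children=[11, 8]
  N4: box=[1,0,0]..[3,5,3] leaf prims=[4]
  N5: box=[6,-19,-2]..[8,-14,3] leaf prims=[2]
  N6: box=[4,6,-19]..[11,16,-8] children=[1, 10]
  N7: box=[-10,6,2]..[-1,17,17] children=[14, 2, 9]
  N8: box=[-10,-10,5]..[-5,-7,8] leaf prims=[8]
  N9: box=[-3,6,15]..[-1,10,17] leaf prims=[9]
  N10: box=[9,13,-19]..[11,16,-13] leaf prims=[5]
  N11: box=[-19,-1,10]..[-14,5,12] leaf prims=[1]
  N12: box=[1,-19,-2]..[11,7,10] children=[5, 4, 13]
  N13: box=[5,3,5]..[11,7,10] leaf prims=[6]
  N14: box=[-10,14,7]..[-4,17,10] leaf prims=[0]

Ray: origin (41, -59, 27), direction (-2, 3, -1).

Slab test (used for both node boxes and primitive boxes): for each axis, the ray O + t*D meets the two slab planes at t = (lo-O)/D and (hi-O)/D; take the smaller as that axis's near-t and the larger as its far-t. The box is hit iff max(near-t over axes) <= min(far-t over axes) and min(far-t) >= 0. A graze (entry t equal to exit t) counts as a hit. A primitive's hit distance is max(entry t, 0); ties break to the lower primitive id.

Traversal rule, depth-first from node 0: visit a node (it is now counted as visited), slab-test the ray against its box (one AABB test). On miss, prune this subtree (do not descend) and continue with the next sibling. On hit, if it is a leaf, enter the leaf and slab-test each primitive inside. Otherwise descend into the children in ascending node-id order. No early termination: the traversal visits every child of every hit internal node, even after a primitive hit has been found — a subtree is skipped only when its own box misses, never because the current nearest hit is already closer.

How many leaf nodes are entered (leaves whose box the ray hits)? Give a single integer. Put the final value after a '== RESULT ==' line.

Walk:
N0 x:[15,30] y:[40/3,76/3] z:[10,46] -> hit [15,76/3], descend [3, 6, 7, 12]
  N3 x:[23,30] y:[49/3,64/3] z:[15,22] -> miss, prune
  N6 x:[15,37/2] y:[65/3,25] z:[35,46] -> miss, prune
  N7 x:[21,51/2] y:[65/3,76/3] z:[10,25] -> hit [65/3,25], descend [2, 9, 14]
    N2 x:[45/2,47/2] y:[23,70/3] z:[23,25] -> hit [23,70/3] leaf, test {P7@t=23}
    N9 x:[21,22] y:[65/3,23] z:[10,12] -> miss, prune
    N14 x:[45/2,51/2] y:[73/3,76/3] z:[17,20] -> miss, prune
  N12 x:[15,20] y:[40/3,22] z:[17,29] -> hit [17,20], descend [4, 5, 13]
    N4 x:[19,20] y:[59/3,64/3] z:[24,27] -> miss, prune
    N5 x:[33/2,35/2] y:[40/3,15] z:[24,29] -> miss, prune
    N13 x:[15,18] y:[62/3,22] z:[17,22] -> miss, prune

Visited [0, 3, 6, 7, 2, 9, 14, 12, 4, 5, 13]. Tests: 11 box, 1 leaf. Nearest: P7.

== RESULT ==
1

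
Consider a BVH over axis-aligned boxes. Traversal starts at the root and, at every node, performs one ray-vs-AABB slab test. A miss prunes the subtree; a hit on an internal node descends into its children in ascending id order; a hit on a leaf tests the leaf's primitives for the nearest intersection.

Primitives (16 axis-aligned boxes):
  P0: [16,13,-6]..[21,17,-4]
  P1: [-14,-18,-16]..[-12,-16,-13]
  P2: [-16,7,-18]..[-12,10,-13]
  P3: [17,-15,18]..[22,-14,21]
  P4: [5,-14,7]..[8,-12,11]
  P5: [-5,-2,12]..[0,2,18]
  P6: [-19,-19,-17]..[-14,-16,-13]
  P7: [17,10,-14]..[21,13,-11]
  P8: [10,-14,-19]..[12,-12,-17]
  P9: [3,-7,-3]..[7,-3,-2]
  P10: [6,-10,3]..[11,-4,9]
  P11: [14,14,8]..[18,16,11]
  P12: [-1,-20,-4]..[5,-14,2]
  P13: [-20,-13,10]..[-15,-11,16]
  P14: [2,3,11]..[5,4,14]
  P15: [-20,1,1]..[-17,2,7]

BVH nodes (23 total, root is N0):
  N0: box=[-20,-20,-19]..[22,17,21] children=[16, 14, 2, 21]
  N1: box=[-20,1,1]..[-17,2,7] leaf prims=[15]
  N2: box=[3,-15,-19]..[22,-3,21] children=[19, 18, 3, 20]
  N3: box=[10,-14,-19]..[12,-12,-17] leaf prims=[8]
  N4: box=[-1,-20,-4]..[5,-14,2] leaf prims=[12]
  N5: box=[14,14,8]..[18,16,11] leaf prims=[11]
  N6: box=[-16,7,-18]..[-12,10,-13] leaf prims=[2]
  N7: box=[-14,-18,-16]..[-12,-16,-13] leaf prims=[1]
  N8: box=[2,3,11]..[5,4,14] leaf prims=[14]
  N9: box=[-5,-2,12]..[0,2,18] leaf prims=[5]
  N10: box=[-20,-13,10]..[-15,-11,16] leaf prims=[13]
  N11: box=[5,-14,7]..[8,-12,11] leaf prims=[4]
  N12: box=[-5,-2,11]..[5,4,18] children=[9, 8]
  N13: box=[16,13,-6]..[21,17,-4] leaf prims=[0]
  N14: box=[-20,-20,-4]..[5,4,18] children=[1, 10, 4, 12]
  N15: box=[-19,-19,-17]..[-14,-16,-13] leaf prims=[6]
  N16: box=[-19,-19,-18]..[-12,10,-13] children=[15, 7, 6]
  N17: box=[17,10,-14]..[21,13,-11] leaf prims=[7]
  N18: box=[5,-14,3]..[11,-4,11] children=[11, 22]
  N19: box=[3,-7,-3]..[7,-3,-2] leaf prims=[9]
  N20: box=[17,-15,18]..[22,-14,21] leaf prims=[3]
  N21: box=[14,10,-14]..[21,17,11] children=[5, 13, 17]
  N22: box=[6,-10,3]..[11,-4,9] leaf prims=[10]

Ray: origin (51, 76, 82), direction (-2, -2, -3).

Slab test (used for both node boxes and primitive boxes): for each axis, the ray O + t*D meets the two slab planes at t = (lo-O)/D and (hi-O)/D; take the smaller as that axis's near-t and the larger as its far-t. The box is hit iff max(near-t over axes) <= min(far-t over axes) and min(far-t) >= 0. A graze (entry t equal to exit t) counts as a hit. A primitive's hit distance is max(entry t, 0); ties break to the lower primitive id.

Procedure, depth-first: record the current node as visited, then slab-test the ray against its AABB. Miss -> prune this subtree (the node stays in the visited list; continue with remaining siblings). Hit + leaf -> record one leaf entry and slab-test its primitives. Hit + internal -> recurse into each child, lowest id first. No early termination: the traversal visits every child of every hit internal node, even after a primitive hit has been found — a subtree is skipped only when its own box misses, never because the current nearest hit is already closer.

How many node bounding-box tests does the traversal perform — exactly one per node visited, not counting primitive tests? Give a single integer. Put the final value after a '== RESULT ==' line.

Trace the traversal:
N0 x:[29/2,71/2] y:[59/2,48] z:[61/3,101/3] -> hit [59/2,101/3], descend [2, 14, 16, 21]
  N2 x:[29/2,24] y:[79/2,91/2] z:[61/3,101/3] -> miss, prune
  N14 x:[23,71/2] y:[36,48] z:[64/3,86/3] -> miss, prune
  N16 x:[63/2,35] y:[33,95/2] z:[95/3,100/3] -> hit [33,100/3], descend [6, 7, 15]
    N6 x:[63/2,67/2] y:[33,69/2] z:[95/3,100/3] -> hit [33,100/3] leaf, test {P2@t=33}
    N7 x:[63/2,65/2] y:[46,47] z:[95/3,98/3] -> miss, prune
    N15 x:[65/2,35] y:[46,95/2] z:[95/3,33] -> miss, prune
  N21 x:[15,37/2] y:[59/2,33] z:[71/3,32] -> miss, prune

Summary -> nodes [0, 2, 14, 16, 6, 7, 15, 21]; box-tests=8; leaf-entries=1; first=P2

== RESULT ==
8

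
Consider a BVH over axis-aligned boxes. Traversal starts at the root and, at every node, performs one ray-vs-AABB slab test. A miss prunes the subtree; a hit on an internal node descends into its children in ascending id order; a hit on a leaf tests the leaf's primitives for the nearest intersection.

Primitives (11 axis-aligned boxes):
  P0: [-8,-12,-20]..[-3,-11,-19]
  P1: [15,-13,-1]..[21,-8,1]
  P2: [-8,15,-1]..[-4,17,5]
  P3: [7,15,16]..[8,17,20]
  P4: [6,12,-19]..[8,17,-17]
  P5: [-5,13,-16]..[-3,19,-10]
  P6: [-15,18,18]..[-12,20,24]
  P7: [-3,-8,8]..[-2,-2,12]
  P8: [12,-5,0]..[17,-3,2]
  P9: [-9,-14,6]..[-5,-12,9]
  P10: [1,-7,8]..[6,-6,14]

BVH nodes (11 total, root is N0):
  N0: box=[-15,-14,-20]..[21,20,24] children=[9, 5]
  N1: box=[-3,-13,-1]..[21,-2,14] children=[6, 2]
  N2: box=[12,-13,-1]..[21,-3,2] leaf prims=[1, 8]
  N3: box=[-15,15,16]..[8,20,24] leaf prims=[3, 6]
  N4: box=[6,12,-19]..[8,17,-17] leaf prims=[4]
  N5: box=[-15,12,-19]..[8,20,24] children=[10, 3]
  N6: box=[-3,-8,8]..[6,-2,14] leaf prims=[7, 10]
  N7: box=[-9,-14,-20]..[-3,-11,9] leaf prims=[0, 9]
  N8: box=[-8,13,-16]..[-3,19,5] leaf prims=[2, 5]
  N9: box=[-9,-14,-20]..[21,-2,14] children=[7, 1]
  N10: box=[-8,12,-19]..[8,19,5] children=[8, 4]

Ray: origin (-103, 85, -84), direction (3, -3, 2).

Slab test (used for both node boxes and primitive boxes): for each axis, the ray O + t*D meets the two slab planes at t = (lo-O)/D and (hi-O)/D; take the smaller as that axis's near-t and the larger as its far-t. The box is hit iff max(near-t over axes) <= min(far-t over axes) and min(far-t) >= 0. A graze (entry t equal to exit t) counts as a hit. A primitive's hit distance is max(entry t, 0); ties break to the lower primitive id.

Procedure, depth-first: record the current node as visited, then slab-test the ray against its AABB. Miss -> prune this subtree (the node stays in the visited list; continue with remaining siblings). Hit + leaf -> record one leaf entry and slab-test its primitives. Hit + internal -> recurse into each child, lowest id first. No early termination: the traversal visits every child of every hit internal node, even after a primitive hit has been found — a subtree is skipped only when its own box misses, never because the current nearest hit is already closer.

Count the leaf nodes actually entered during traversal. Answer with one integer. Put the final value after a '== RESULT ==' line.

Walk:
N0 x:[88/3,124/3] y:[65/3,33] z:[32,54] -> hit [32,33], descend [5, 9]
  N5 x:[88/3,37] y:[65/3,73/3] z:[65/2,54] -> miss, prune
  N9 x:[94/3,124/3] y:[29,33] z:[32,49] -> hit [32,33], descend [1, 7]
    N1 x:[100/3,124/3] y:[29,98/3] z:[83/2,49] -> miss, prune
    N7 x:[94/3,100/3] y:[32,33] z:[32,93/2] -> hit [32,33] leaf, test {P0@t=32, P9(miss)}

Visited [0, 5, 9, 1, 7]. Tests: 5 box, 1 leaf. Nearest: P0.

== RESULT ==
1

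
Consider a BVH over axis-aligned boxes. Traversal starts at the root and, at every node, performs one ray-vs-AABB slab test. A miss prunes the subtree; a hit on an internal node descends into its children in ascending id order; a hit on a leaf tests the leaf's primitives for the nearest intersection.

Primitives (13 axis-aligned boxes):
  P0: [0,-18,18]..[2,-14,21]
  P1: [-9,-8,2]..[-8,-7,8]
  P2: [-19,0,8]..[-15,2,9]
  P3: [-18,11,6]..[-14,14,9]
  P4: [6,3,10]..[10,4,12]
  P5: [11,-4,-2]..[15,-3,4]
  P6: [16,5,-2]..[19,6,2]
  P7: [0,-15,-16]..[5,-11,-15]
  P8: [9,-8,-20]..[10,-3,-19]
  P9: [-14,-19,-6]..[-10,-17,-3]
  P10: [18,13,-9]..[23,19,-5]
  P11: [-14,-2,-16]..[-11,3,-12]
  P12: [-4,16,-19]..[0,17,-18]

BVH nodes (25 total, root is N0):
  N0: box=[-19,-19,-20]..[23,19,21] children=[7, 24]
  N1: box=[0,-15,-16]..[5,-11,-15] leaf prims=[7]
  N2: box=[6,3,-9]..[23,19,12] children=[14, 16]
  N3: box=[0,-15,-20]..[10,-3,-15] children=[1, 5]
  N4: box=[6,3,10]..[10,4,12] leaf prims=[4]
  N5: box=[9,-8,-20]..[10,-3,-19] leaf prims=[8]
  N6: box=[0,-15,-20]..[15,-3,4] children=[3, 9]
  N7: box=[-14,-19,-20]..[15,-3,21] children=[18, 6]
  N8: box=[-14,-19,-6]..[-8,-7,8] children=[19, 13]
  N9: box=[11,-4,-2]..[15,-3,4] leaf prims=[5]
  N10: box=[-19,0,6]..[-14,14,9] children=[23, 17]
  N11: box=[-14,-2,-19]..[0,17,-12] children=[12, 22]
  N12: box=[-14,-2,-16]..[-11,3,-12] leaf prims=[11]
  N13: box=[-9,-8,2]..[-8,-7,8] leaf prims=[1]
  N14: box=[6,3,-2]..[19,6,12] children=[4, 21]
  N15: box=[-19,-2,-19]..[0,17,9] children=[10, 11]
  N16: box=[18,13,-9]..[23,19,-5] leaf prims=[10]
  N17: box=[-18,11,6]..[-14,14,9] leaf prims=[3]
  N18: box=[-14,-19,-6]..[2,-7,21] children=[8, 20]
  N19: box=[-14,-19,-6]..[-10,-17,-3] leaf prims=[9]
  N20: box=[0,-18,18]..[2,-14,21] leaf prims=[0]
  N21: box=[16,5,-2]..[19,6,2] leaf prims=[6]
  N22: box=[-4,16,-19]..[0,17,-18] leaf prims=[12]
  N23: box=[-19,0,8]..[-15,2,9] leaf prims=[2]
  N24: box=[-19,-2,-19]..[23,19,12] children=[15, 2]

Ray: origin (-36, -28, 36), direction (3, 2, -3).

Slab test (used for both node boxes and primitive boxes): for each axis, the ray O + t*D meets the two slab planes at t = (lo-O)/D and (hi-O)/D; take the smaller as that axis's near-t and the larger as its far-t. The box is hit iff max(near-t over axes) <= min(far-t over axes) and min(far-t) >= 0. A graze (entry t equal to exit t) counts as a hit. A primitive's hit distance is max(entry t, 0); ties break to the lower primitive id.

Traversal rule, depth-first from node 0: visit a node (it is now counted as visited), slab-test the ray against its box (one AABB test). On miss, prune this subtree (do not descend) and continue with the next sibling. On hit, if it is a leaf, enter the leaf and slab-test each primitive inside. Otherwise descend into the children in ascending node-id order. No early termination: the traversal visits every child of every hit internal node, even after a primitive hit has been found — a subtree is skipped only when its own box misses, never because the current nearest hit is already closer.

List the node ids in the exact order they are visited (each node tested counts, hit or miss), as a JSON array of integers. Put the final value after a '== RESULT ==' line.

Traverse from the root:
N0 x:[17/3,59/3] y:[9/2,47/2] z:[5,56/3] -> hit [17/3,56/3], descend [7, 24]
  N7 x:[22/3,17] y:[9/2,25/2] z:[5,56/3] -> hit [22/3,25/2], descend [6, 18]
    N6 x:[12,17] y:[13/2,25/2] z:[32/3,56/3] -> hit [12,25/2], descend [3, 9]
      N3 x:[12,46/3] y:[13/2,25/2] z:[17,56/3] -> miss, prune
      N9 x:[47/3,17] y:[12,25/2] z:[32/3,38/3] -> miss, prune
    N18 x:[22/3,38/3] y:[9/2,21/2] z:[5,14] -> hit [22/3,21/2], descend [8, 20]
      N8 x:[22/3,28/3] y:[9/2,21/2] z:[28/3,14] -> hit [28/3,28/3], descend [13, 19]
        N13 x:[9,28/3] y:[10,21/2] z:[28/3,34/3] -> miss, prune
        N19 x:[22/3,26/3] y:[9/2,11/2] z:[13,14] -> miss, prune
      N20 x:[12,38/3] y:[5,7] z:[5,6] -> miss, prune
  N24 x:[17/3,59/3] y:[13,47/2] z:[8,55/3] -> hit [13,55/3], descend [2, 15]
    N2 x:[14,59/3] y:[31/2,47/2] z:[8,15] -> miss, prune
    N15 x:[17/3,12] y:[13,45/2] z:[9,55/3] -> miss, prune

Visited [0, 7, 6, 3, 9, 18, 8, 13, 19, 20, 24, 2, 15]. Tests: 13 box, 0 leaf. Nearest: miss.

== RESULT ==
[0, 7, 6, 3, 9, 18, 8, 13, 19, 20, 24, 2, 15]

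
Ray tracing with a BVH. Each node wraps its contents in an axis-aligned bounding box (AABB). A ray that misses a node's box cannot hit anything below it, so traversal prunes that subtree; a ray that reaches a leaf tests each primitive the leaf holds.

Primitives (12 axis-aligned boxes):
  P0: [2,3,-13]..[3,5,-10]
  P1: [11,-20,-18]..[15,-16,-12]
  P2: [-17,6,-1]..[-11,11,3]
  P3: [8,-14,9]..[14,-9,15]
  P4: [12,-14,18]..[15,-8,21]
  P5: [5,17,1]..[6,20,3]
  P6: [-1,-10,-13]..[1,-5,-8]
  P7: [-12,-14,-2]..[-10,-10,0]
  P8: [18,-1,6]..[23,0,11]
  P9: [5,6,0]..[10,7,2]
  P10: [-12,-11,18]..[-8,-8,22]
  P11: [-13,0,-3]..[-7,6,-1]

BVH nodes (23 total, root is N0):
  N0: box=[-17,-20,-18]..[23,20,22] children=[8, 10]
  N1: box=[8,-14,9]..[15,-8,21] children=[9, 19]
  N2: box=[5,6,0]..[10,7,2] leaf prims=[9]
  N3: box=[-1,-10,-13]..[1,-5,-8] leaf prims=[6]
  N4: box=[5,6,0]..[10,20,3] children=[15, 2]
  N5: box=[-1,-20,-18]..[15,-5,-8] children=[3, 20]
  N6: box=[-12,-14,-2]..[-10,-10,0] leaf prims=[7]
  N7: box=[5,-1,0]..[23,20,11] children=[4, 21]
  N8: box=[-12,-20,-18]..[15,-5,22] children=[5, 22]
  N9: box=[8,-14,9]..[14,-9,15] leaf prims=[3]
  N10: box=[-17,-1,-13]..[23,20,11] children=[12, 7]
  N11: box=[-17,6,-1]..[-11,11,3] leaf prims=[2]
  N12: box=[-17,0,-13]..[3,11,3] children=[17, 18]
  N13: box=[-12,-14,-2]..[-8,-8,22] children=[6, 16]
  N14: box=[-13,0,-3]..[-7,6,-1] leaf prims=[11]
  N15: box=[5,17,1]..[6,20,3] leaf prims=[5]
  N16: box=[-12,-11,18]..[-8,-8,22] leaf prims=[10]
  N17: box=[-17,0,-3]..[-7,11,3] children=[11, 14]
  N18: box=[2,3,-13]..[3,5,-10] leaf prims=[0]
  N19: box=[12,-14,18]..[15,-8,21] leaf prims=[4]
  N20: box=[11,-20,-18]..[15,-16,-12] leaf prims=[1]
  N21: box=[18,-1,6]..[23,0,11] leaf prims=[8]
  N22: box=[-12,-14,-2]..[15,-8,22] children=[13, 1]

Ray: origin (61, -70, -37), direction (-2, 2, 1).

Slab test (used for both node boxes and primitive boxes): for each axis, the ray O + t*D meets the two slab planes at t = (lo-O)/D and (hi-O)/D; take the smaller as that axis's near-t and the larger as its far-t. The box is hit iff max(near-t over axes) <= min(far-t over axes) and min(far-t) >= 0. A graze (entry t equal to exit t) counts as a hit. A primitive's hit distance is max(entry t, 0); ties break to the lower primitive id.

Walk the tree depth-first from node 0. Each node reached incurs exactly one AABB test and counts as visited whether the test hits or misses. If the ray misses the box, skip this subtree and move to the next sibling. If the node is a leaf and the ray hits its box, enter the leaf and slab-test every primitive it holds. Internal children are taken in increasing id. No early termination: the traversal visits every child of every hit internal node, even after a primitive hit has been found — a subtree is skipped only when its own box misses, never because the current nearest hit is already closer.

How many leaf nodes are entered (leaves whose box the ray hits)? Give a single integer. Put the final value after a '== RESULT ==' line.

Trace the traversal:
N0 x:[19,39] y:[25,45] z:[19,59] -> hit [25,39], descend [8, 10]
  N8 x:[23,73/2] y:[25,65/2] z:[19,59] -> hit [25,65/2], descend [5, 22]
    N5 x:[23,31] y:[25,65/2] z:[19,29] -> hit [25,29], descend [3, 20]
      N3 x:[30,31] y:[30,65/2] z:[24,29] -> miss, prune
      N20 x:[23,25] y:[25,27] z:[19,25] -> hit [25,25] leaf, test {P1@t=25}
    N22 x:[23,73/2] y:[28,31] z:[35,59] -> miss, prune
  N10 x:[19,39] y:[69/2,45] z:[24,48] -> hit [69/2,39], descend [7, 12]
    N7 x:[19,28] y:[69/2,45] z:[37,48] -> miss, prune
    N12 x:[29,39] y:[35,81/2] z:[24,40] -> hit [35,39], descend [17, 18]
      N17 x:[34,39] y:[35,81/2] z:[34,40] -> hit [35,39], descend [11, 14]
        N11 x:[36,39] y:[38,81/2] z:[36,40] -> hit [38,39] leaf, test {P2@t=38}
        N14 x:[34,37] y:[35,38] z:[34,36] -> hit [35,36] leaf, test {P11@t=35}
      N18 x:[29,59/2] y:[73/2,75/2] z:[24,27] -> miss, prune

Summary -> nodes [0, 8, 5, 3, 20, 22, 10, 7, 12, 17, 11, 14, 18]; box-tests=13; leaf-entries=3; first=P1

== RESULT ==
3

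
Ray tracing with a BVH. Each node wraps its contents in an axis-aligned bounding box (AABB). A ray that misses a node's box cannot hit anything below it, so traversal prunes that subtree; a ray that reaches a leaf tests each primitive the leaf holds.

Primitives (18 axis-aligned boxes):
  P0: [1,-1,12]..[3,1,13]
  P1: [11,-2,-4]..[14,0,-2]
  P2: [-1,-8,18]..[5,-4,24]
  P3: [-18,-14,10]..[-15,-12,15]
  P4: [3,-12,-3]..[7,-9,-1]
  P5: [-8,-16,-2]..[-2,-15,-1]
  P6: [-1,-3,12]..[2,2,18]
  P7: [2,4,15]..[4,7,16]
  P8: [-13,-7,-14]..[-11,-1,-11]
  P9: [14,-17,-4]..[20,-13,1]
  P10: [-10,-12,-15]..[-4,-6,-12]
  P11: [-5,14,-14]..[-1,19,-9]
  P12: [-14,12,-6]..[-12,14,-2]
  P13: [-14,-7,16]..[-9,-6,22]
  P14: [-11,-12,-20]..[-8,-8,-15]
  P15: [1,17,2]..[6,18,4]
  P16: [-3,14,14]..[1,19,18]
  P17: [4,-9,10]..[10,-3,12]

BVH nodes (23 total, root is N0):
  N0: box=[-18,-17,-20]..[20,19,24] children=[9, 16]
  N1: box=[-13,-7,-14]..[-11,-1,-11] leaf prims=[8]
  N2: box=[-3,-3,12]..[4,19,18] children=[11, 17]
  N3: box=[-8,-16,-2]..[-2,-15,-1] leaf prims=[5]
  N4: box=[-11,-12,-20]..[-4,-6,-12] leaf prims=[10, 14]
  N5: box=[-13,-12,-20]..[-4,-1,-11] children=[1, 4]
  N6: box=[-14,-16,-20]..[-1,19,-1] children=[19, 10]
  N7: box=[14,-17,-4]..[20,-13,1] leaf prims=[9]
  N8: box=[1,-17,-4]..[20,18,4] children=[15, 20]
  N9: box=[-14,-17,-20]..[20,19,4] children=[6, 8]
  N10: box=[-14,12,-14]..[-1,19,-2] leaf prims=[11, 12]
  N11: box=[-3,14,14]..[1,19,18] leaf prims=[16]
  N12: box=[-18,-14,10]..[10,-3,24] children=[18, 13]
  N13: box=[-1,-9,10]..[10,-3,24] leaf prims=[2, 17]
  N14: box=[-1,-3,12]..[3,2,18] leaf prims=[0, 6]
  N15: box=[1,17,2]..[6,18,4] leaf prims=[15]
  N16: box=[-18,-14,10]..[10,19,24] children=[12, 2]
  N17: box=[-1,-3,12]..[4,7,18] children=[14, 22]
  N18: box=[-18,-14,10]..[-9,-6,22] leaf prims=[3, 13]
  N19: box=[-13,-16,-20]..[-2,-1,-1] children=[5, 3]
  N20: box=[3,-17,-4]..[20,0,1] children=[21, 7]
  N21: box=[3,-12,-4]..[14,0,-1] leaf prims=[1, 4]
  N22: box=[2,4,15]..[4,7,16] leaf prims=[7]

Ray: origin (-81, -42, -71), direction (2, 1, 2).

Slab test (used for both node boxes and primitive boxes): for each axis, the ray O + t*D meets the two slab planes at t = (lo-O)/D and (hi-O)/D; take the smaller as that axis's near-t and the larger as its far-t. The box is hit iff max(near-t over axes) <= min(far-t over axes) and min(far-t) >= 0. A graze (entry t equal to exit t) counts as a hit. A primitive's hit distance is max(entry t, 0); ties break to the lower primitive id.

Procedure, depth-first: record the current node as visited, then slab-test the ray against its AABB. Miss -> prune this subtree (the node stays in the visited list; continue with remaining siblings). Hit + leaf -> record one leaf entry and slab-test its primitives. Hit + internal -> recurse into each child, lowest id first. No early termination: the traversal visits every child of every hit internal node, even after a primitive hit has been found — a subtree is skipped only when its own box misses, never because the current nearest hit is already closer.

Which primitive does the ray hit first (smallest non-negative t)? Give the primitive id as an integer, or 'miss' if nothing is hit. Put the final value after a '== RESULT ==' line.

Walk:
N0 x:[63/2,101/2] y:[25,61] z:[51/2,95/2] -> hit [63/2,95/2], descend [9, 16]
  N9 x:[67/2,101/2] y:[25,61] z:[51/2,75/2] -> hit [67/2,75/2], descend [6, 8]
    N6 x:[67/2,40] y:[26,61] z:[51/2,35] -> hit [67/2,35], descend [10, 19]
      N10 x:[67/2,40] y:[54,61] z:[57/2,69/2] -> miss, prune
      N19 x:[34,79/2] y:[26,41] z:[51/2,35] -> hit [34,35], descend [3, 5]
        N3 x:[73/2,79/2] y:[26,27] z:[69/2,35] -> miss, prune
        N5 x:[34,77/2] y:[30,41] z:[51/2,30] -> miss, prune
    N8 x:[41,101/2] y:[25,60] z:[67/2,75/2] -> miss, prune
  N16 x:[63/2,91/2] y:[28,61] z:[81/2,95/2] -> hit [81/2,91/2], descend [2, 12]
    N2 x:[39,85/2] y:[39,61] z:[83/2,89/2] -> hit [83/2,85/2], descend [11, 17]
      N11 x:[39,41] y:[56,61] z:[85/2,89/2] -> miss, prune
      N17 x:[40,85/2] y:[39,49] z:[83/2,89/2] -> hit [83/2,85/2], descend [14, 22]
        N14 x:[40,42] y:[39,44] z:[83/2,89/2] -> hit [83/2,42] leaf, test {P0@t=83/2, P6@t=83/2}
        N22 x:[83/2,85/2] y:[46,49] z:[43,87/2] -> miss, prune
    N12 x:[63/2,91/2] y:[28,39] z:[81/2,95/2] -> miss, prune

order=[0, 9, 6, 10, 19, 3, 5, 8, 16, 2, 11, 17, 14, 22, 12]  |boxes|=15  |leaves|=1  hit=P0

== RESULT ==
0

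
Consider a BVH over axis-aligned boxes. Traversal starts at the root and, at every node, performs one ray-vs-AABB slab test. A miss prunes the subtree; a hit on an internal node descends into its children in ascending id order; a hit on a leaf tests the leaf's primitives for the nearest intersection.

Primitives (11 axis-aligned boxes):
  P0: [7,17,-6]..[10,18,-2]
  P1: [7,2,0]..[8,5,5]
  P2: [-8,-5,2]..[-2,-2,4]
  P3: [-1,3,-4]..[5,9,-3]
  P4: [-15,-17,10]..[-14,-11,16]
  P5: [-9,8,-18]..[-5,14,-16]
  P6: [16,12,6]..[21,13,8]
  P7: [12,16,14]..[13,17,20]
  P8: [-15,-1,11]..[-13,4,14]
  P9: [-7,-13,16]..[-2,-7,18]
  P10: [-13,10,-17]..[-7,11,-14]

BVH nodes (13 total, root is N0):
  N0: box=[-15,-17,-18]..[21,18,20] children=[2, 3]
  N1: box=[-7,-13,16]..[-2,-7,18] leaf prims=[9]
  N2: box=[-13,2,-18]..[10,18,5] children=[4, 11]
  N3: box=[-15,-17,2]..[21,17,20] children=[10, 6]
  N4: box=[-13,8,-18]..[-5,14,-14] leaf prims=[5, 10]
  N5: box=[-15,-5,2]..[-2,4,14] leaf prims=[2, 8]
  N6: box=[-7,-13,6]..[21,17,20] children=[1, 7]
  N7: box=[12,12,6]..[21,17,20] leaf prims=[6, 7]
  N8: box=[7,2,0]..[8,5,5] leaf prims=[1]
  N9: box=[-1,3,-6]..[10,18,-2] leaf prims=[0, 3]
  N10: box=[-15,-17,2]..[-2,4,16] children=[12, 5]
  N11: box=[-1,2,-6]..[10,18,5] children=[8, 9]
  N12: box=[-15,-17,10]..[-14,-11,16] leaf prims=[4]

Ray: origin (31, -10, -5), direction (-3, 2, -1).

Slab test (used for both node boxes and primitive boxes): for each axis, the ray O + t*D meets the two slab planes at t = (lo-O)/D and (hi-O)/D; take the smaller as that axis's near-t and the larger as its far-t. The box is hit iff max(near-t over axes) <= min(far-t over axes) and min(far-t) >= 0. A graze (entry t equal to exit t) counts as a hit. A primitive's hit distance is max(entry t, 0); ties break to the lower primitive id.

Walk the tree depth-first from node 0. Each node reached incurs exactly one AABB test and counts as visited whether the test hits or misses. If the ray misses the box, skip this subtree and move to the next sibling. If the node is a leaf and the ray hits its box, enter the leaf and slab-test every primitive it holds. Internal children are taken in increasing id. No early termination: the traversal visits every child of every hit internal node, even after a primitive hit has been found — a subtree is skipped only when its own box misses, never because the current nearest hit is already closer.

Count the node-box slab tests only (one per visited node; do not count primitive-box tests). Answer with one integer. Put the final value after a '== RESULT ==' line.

Walk:
N0 x:[10/3,46/3] y:[-7/2,14] z:[-25,13] -> hit [10/3,13], descend [2, 3]
  N2 x:[7,44/3] y:[6,14] z:[-10,13] -> hit [7,13], descend [4, 11]
    N4 x:[12,44/3] y:[9,12] z:[9,13] -> hit [12,12] leaf, test {P5@t=12, P10(miss)}
    N11 x:[7,32/3] y:[6,14] z:[-10,1] -> miss, prune
  N3 x:[10/3,46/3] y:[-7/2,27/2] z:[-25,-7] -> miss, prune

Summary -> nodes [0, 2, 4, 11, 3]; box-tests=5; leaf-entries=1; first=P5

== RESULT ==
5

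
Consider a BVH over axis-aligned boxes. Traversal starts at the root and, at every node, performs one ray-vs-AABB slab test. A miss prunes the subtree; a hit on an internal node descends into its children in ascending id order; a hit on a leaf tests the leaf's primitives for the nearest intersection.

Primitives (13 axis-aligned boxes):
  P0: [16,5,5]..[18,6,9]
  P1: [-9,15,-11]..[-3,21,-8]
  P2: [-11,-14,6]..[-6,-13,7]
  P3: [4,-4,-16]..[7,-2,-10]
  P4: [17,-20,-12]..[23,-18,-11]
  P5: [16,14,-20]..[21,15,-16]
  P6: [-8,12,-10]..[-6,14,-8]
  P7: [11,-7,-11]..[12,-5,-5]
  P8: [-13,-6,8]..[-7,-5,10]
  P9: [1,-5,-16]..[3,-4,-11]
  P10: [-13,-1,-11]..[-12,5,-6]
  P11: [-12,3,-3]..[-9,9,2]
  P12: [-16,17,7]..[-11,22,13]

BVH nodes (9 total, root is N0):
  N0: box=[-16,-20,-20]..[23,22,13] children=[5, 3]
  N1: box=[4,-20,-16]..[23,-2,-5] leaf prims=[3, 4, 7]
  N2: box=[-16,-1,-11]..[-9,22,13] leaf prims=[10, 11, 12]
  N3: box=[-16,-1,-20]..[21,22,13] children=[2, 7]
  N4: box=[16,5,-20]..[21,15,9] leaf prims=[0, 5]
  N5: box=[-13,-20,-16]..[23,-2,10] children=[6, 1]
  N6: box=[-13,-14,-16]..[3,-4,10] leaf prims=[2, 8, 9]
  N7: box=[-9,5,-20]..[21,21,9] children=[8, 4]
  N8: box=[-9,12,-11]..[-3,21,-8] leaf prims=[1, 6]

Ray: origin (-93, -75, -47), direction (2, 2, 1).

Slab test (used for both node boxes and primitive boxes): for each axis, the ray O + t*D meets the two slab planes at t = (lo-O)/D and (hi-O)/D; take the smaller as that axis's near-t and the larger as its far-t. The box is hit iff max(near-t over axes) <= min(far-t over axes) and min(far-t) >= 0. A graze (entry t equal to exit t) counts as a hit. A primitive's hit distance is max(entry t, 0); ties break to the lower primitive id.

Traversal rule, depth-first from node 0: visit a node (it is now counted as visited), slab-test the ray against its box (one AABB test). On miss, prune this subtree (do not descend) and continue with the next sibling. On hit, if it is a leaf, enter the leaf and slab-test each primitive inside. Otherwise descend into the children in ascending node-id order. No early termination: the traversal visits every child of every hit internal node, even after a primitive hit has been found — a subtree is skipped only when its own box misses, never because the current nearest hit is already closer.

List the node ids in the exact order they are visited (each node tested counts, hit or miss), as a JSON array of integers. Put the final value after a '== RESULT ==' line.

Traverse from the root:
N0 x:[77/2,58] y:[55/2,97/2] z:[27,60] -> hit [77/2,97/2], descend [3, 5]
  N3 x:[77/2,57] y:[37,97/2] z:[27,60] -> hit [77/2,97/2], descend [2, 7]
    N2 x:[77/2,42] y:[37,97/2] z:[36,60] -> hit [77/2,42] leaf, test {P10@t=40, P11(miss), P12(miss)}
    N7 x:[42,57] y:[40,48] z:[27,56] -> hit [42,48], descend [4, 8]
      N4 x:[109/2,57] y:[40,45] z:[27,56] -> miss, prune
      N8 x:[42,45] y:[87/2,48] z:[36,39] -> miss, prune
  N5 x:[40,58] y:[55/2,73/2] z:[31,57] -> miss, prune

Visited [0, 3, 2, 7, 4, 8, 5]. Tests: 7 box, 1 leaf. Nearest: P10.

== RESULT ==
[0, 3, 2, 7, 4, 8, 5]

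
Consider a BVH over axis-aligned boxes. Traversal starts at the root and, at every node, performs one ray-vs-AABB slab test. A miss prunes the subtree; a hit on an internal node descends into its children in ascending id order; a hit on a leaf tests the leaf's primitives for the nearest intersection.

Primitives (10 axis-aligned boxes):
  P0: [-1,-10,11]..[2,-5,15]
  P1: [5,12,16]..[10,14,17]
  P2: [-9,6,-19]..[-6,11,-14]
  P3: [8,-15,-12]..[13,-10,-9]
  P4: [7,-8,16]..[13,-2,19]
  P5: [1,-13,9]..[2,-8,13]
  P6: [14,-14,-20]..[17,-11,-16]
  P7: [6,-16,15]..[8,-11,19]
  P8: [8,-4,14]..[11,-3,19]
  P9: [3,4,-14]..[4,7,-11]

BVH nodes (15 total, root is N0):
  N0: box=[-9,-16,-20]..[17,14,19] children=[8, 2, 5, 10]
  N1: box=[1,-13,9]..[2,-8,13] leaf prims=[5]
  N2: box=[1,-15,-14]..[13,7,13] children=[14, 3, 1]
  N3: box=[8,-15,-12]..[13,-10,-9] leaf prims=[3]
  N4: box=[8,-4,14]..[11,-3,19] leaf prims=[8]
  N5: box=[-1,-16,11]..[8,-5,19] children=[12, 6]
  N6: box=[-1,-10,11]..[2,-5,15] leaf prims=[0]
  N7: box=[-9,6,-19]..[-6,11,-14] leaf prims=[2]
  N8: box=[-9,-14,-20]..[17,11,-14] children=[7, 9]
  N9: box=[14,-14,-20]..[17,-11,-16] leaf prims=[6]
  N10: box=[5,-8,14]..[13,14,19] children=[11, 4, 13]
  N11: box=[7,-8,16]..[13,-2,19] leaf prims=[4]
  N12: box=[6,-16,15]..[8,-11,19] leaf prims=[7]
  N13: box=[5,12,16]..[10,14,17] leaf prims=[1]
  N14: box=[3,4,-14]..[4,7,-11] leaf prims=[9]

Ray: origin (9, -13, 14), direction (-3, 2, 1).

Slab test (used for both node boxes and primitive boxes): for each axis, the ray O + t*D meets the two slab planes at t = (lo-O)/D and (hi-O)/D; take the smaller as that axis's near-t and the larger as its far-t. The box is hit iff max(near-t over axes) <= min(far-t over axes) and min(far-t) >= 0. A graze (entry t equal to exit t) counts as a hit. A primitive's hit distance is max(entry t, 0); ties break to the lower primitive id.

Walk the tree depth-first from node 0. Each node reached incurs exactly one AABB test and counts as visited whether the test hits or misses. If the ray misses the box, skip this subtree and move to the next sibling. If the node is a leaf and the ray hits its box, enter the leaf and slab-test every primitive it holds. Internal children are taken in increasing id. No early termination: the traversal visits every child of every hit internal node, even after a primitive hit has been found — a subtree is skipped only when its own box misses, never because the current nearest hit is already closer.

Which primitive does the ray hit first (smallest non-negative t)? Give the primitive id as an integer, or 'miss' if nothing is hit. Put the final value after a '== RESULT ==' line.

Trace the traversal:
N0 x:[-8/3,6] y:[-3/2,27/2] z:[-34,5] -> hit [-3/2,5], descend [2, 5, 8, 10]
  N2 x:[-4/3,8/3] y:[-1,10] z:[-28,-1] -> miss, prune
  N5 x:[1/3,10/3] y:[-3/2,4] z:[-3,5] -> hit [1/3,10/3], descend [6, 12]
    N6 x:[7/3,10/3] y:[3/2,4] z:[-3,1] -> miss, prune
    N12 x:[1/3,1] y:[-3/2,1] z:[1,5] -> hit [1,1] leaf, test {P7@t=1}
  N8 x:[-8/3,6] y:[-1/2,12] z:[-34,-28] -> miss, prune
  N10 x:[-4/3,4/3] y:[5/2,27/2] z:[0,5] -> miss, prune

Visited [0, 2, 5, 6, 12, 8, 10]. Tests: 7 box, 1 leaf. Nearest: P7.

== RESULT ==
7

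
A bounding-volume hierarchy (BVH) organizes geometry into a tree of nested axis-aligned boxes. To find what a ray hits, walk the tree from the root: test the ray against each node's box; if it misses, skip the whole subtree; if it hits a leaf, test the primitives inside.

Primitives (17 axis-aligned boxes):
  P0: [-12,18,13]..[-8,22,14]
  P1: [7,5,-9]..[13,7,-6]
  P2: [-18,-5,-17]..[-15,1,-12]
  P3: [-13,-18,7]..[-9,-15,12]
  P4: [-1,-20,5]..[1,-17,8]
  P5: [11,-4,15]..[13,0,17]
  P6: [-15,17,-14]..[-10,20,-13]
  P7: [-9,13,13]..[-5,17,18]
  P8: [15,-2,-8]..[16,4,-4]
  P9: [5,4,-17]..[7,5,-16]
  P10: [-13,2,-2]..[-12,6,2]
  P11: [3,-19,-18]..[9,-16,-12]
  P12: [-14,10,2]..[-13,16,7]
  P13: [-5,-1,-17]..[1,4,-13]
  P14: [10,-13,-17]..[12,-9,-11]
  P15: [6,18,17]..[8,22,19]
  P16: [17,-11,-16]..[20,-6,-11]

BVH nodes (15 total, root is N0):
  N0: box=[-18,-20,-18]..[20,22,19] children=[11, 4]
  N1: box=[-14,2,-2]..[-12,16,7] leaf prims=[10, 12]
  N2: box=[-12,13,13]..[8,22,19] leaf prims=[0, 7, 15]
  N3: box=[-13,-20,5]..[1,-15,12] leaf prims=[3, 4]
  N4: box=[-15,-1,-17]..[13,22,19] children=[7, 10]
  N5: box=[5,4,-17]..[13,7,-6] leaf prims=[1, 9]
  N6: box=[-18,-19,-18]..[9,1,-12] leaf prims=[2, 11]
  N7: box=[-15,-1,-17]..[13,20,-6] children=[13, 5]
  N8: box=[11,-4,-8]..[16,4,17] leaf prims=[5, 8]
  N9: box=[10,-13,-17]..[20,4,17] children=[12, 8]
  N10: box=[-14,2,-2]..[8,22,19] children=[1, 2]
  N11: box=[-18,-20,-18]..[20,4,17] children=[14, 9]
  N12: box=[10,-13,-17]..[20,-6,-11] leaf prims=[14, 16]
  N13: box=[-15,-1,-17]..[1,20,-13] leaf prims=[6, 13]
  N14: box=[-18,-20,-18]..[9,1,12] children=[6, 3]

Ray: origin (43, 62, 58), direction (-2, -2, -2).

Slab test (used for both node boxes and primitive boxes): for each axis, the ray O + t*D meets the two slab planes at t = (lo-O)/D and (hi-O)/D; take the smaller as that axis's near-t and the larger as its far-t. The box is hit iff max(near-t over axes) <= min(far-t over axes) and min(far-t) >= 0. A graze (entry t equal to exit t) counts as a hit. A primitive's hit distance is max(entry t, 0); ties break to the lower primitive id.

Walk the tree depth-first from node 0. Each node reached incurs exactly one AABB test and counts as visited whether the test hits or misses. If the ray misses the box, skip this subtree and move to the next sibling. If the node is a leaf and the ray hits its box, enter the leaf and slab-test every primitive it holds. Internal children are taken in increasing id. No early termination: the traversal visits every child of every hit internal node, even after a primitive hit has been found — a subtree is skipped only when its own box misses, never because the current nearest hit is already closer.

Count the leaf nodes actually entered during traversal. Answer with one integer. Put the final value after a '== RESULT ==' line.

Walk:
N0 x:[23/2,61/2] y:[20,41] z:[39/2,38] -> hit [20,61/2], descend [4, 11]
  N4 x:[15,29] y:[20,63/2] z:[39/2,75/2] -> hit [20,29], descend [7, 10]
    N7 x:[15,29] y:[21,63/2] z:[32,75/2] -> miss, prune
    N10 x:[35/2,57/2] y:[20,30] z:[39/2,30] -> hit [20,57/2], descend [1, 2]
      N1 x:[55/2,57/2] y:[23,30] z:[51/2,30] -> hit [55/2,57/2] leaf, test {P10@t=28, P12(miss)}
      N2 x:[35/2,55/2] y:[20,49/2] z:[39/2,45/2] -> hit [20,45/2] leaf, test {P0(miss), P7(miss), P15(miss)}
  N11 x:[23/2,61/2] y:[29,41] z:[41/2,38] -> hit [29,61/2], descend [9, 14]
    N9 x:[23/2,33/2] y:[29,75/2] z:[41/2,75/2] -> miss, prune
    N14 x:[17,61/2] y:[61/2,41] z:[23,38] -> hit [61/2,61/2], descend [3, 6]
      N3 x:[21,28] y:[77/2,41] z:[23,53/2] -> miss, prune
      N6 x:[17,61/2] y:[61/2,81/2] z:[35,38] -> miss, prune

Visited [0, 4, 7, 10, 1, 2, 11, 9, 14, 3, 6]. Tests: 11 box, 2 leaf. Nearest: P10.

== RESULT ==
2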